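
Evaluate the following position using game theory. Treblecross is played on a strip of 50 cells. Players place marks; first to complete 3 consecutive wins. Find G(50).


Treblecross: place X on empty cells; 3-in-a-row wins.
Playing within two cells of an existing X lets the opponent win at once, so sensible play treats the cells i-2..i+2 around each X as dead. The player left with no safe cell loses, so this is a normal-play take-away game on strips of safe cells.
Placing X at cell i (0-indexed) of a strip of k safe cells leaves independent strips of sizes max(0, i-2) and max(0, k-i-3). Hence G(k) = mex{ G(max(0,i-2)) XOR G(max(0,k-i-3)) : 0 <= i < k }, with G(0) = 0.
G(1): splits (0,0):0^0=0 -> mex({0}) = 1
G(2): splits (0,0):0^0=0 -> mex({0}) = 1
G(3): splits (0,0):0^0=0 -> mex({0}) = 1
G(4): splits (0,1):0^1=1 (0,0):0^0=0 -> mex({0, 1}) = 2
G(5): splits (0,2):0^1=1 (0,1):0^1=1 (0,0):0^0=0 -> mex({0, 1}) = 2
G(6) = mex({1}) = 0
G(7) = mex({0, 1, 2}) = 3
G(8) = mex({0, 1, 2}) = 3
G(9) = mex({0, 2}) = 1
G(10) = mex({0, 2, 3}) = 1
G(11) = mex({0, 3}) = 1
G(12) = mex({1, 3}) = 0
G(13) = mex({0, 1, 2, 3}) = 4
G(14) = mex({0, 1, 2}) = 3
G(15) = mex({0, 1, 2}) = 3
G(16) = mex({0, 1, 2, 4}) = 3
G(17) = mex({0, 1, 3, 4}) = 2
G(18) = mex({0, 1, 3, 4}) = 2
G(19) = mex({0, 1, 3, 5}) = 2
G(20) = mex({0, 1, 2, 3, 5}) = 4
G(21) = mex({0, 1, 2, 3, 5}) = 4
G(22) = mex({1, 2, 6}) = 0
G(23) = mex({0, 1, 2, 3, 4, 6}) = 5
G(24) = mex({0, 1, 2, 3, 4}) = 5
G(25) = mex({0, 1, 3, 4, 7}) = 2
G(26) = mex({0, 1, 3, 4, 5, 7}) = 2
G(27) = mex({0, 1, 3, 5}) = 2
G(28) = mex({0, 1, 2, 5}) = 3
G(29) = mex({0, 1, 2, 4, 5, 6}) = 3
G(30) = mex({1, 2, 4, 6}) = 0
G(31) = mex({0, 1, 2, 3, 4, 6}) = 5
G(32) = mex({1, 2, 3, 4, 7}) = 0
G(33) = mex({0, 3, 7}) = 1
G(34) = mex({0, 2, 3, 5, 7}) = 1
G(35) = mex({0, 2, 3, 5, 6}) = 1
G(36) = mex({0, 1, 2, 5, 6}) = 3
G(37) = mex({0, 1, 2, 4, 5, 6}) = 3
G(38) = mex({0, 1, 2, 4}) = 3
G(39) = mex({0, 1, 2, 3, 4, 7}) = 5
G(40) = mex({0, 1, 2, 3, 4, 5, 7}) = 6
G(41) = mex({0, 1, 2, 3, 5, 7}) = 4
G(42) = mex({0, 1, 2, 3, 5, 6, 7}) = 4
G(43) = mex({0, 2, 3, 5, 6}) = 1
G(44) = mex({1, 2, 3, 4, 5, 6}) = 0
G(45) = mex({0, 1, 2, 3, 4, 6, 7}) = 5
G(46) = mex({0, 1, 2, 3, 4, 7}) = 5
G(47) = mex({0, 1, 2, 3, 4, 5, 7}) = 6
G(48) = mex({0, 1, 2, 3, 4, 5, 7}) = 6
G(49) = mex({0, 1, 3, 4, 5, 7}) = 2
G(50) = mex({0, 1, 2, 3, 4, 5, 6}) = 7
Therefore G(50) = 7.

7


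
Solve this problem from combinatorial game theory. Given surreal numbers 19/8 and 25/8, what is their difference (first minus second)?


x = 19/8, y = 25/8
Converting to common denominator: 8
x = 19/8, y = 25/8
x - y = 19/8 - 25/8 = -3/4

-3/4


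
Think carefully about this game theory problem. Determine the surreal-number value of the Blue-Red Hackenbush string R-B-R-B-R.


Edges (from ground): R-B-R-B-R
By Berlekamp's sign-expansion rule, a Blue-Red Hackenbush stalk has the value of the surreal number whose sign sequence is the edge sequence with B -> + and R -> -.
Sign sequence: -+-+-
Trace the sign expansion in the surreal number tree, starting from 0:
Edge 1: R (sign -) -> bounds (-inf, 0), value = -1
Edge 2: B (sign +) -> bounds (-1, 0), value = -1/2
Edge 3: R (sign -) -> bounds (-1, -1/2), value = -3/4
Edge 4: B (sign +) -> bounds (-3/4, -1/2), value = -5/8
Edge 5: R (sign -) -> bounds (-3/4, -5/8), value = -11/16
Game value = -11/16

-11/16


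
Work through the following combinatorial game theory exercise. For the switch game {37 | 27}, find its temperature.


The game is {37 | 27}, a switch {a | b} with numbers a > b.
Cooling {a | b} by t gives {a - t | b + t}, which stops being hot when a - t = b + t, i.e. at t = (a - b)/2. So the temperature of a switch is (a - b)/2.
Temperature = (Left option - Right option) / 2
= (37 - (27)) / 2
= 10 / 2
= 5

5


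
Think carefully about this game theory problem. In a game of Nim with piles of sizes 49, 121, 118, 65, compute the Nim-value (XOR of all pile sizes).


We need the XOR (exclusive or) of all pile sizes.
After XOR-ing pile 1 (size 49): 0 XOR 49 = 49
After XOR-ing pile 2 (size 121): 49 XOR 121 = 72
After XOR-ing pile 3 (size 118): 72 XOR 118 = 62
After XOR-ing pile 4 (size 65): 62 XOR 65 = 127
The Nim-value of this position is 127.

127


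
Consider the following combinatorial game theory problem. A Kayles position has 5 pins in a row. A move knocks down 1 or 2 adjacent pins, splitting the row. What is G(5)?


Kayles: a move removes 1 or 2 adjacent pins from a contiguous row.
Removing pins from a row of k leaves two independent rows (a, b) with a + b = k - 1 (one pin) or a + b = k - 2 (two pins); an end removal gives a = 0.
By Sprague-Grundy, G(k) = mex{ G(a) XOR G(b) } over all these splits. G(0) = 0.
G(1): splits (0,0):0^0=0 -> mex({0}) = 1
G(2): splits (0,1):0^1=1 (0,0):0^0=0 -> mex({0, 1}) = 2
G(3): splits (0,2):0^2=2 (1,1):1^1=0 (0,1):0^1=1 -> mex({0, 1, 2}) = 3
G(4): splits (0,3):0^3=3 (1,2):1^2=3 (0,2):0^2=2 (1,1):1^1=0 -> mex({0, 2, 3}) = 1
G(5): splits (0,4):0^1=1 (1,3):1^3=2 (2,2):2^2=0 (0,3):0^3=3 (1,2):1^2=3 -> mex({0, 1, 2, 3}) = 4
Therefore G(5) = 4.

4


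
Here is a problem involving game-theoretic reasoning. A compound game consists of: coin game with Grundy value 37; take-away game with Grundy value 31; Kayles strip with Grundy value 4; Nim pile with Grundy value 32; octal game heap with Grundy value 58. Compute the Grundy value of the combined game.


By the Sprague-Grundy theorem, the Grundy value of a sum of games is the XOR of individual Grundy values.
coin game: Grundy value = 37. Running XOR: 0 XOR 37 = 37
take-away game: Grundy value = 31. Running XOR: 37 XOR 31 = 58
Kayles strip: Grundy value = 4. Running XOR: 58 XOR 4 = 62
Nim pile: Grundy value = 32. Running XOR: 62 XOR 32 = 30
octal game heap: Grundy value = 58. Running XOR: 30 XOR 58 = 36
The combined Grundy value is 36.

36


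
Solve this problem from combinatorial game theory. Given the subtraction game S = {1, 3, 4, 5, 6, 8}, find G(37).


The subtraction set is S = {1, 3, 4, 5, 6, 8}.
G(k) = mex{ G(k - s) : s in S, s <= k }. We compute iteratively: G(0) = 0.
G(1) = mex({0}) = 1
G(2) = mex({1}) = 0
G(3) = mex({0}) = 1
G(4) = mex({0, 1}) = 2
G(5) = mex({0, 1, 2}) = 3
G(6) = mex({0, 1, 3}) = 2
G(7) = mex({0, 1, 2}) = 3
G(8) = mex({0, 1, 2, 3}) = 4
G(9) = mex({1, 2, 3, 4}) = 0
G(10) = mex({0, 2, 3}) = 1
G(11) = mex({1, 2, 3, 4}) = 0
G(12) = mex({0, 2, 3, 4}) = 1
G(13) = mex({0, 1, 3, 4}) = 2
G(14) = mex({0, 1, 2, 4}) = 3
G(15) = mex({0, 1, 3}) = 2
G(16) = mex({0, 1, 2, 4}) = 3
Observe that G(9)..G(16) = 0, 1, 0, 1, 2, 3, 2, 3 repeats G(0)..G(7) = 0, 1, 0, 1, 2, 3, 2, 3.
For k >= max(S) = 8, G(k) is determined by the previous 8 values G(k-8)..G(k-1); a window of 8 consecutive values has recurred shifted by 9, so by induction G(k + 9) = G(k) for all k >= 0: the sequence is periodic from the start with period 9.
One period: G(0..8) = 0, 1, 0, 1, 2, 3, 2, 3, 4.
37 mod 9 = 1, so G(37) = G(1) = 1.

1


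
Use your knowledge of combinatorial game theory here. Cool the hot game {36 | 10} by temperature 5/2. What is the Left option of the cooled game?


Original game: {36 | 10} (a switch {a | b} with a > b).
Cooling by t (for t below the temperature (a - b)/2 = 13) taxes each move by t: {a | b} cooled by t is {a - t | b + t}.
Cooling amount: t = 5/2
Cooled Left option: 36 - 5/2 = 67/2
Cooled Right option: 10 + 5/2 = 25/2
Cooled game: {67/2 | 25/2}
Left option = 67/2

67/2


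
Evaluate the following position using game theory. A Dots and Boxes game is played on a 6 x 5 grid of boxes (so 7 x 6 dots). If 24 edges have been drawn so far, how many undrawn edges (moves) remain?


Grid: 6 x 5 boxes, i.e. 7 rows and 6 columns of dots.
Horizontal edges: (rows + 1) * cols = 7 * 5 = 35
Vertical edges: rows * (cols + 1) = 6 * 6 = 36
Total edges: 35 + 36 = 71
Edges drawn: 24
Remaining: 71 - 24 = 47

47


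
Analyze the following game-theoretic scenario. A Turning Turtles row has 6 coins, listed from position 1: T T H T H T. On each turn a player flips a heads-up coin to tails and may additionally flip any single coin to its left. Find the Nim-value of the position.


Coins: T T H T H T
Key fact: a single head at position k behaves exactly like a Nim heap of size k (turning it to T and optionally flipping a coin at j < k corresponds to moving the heap from k to j, or to 0), and heads combine as a disjunctive sum (two heads at the same place would cancel, matching j XOR j = 0). So the Nim-value is the XOR of the 1-indexed positions of the heads.
Face-up positions (1-indexed): [3, 5]
XOR 0 with 3: 0 XOR 3 = 3
XOR 3 with 5: 3 XOR 5 = 6
Nim-value = 6

6


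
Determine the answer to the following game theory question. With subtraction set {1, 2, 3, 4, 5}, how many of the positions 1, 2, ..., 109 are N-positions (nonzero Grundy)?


Subtraction set S = {1, 2, 3, 4, 5}, so G(n) = n mod 6.
G(n) = 0 when n is a multiple of 6.
Multiples of 6 in [1, 109]: 18
N-positions (nonzero Grundy) = 109 - 18 = 91

91


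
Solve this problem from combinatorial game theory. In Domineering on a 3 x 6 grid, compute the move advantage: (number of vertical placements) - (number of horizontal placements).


Board is 3 x 6 (rows x cols).
Left (vertical) placements: (rows-1) * cols = 2 * 6 = 12
Right (horizontal) placements: rows * (cols-1) = 3 * 5 = 15
Advantage = Left - Right = 12 - 15 = -3

-3


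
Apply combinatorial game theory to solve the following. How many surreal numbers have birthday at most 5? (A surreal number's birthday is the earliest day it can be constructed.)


Day 0: {|} = 0 is born. Count = 1.
Day n: the number of surreal numbers born by day n is 2^(n+1) - 1.
By day 0: 2^1 - 1 = 1
By day 1: 2^2 - 1 = 3
By day 2: 2^3 - 1 = 7
By day 3: 2^4 - 1 = 15
By day 4: 2^5 - 1 = 31
By day 5: 2^6 - 1 = 63
By day 5: 63 surreal numbers.

63


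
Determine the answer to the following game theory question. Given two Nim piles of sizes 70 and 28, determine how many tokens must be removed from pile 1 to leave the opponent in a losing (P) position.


Piles: 70 and 28
Current XOR: 70 XOR 28 = 90 (non-zero, so this is an N-position).
To make the XOR zero, we need to find a move that balances the piles.
For pile 1 (size 70): target = 70 XOR 90 = 28
We reduce pile 1 from 70 to 28.
Tokens removed: 70 - 28 = 42
Verification: 28 XOR 28 = 0

42


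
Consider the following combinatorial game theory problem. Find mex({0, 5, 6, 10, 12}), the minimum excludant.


Set = {0, 5, 6, 10, 12}
0 is in the set.
1 is NOT in the set. This is the mex.
mex = 1

1


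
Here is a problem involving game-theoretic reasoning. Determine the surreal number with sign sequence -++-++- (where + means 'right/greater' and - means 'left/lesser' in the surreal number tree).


Sign expansion: -++-++-
Rule: track bounds (lo, hi), initially (-inf, +inf). On '+', the current value becomes lo and we move to the simplest number in (value, hi): value + 1 if hi = +inf, otherwise the midpoint (value + hi)/2. On '-', the current value becomes hi and we move to value - 1 if lo = -inf, otherwise the midpoint (lo + value)/2.
Start at 0.
Step 1: sign = -, move left. Bounds: (-inf, 0). Value = -1
Step 2: sign = +, move right. Bounds: (-1, 0). Value = -1/2
Step 3: sign = +, move right. Bounds: (-1/2, 0). Value = -1/4
Step 4: sign = -, move left. Bounds: (-1/2, -1/4). Value = -3/8
Step 5: sign = +, move right. Bounds: (-3/8, -1/4). Value = -5/16
Step 6: sign = +, move right. Bounds: (-5/16, -1/4). Value = -9/32
Step 7: sign = -, move left. Bounds: (-5/16, -9/32). Value = -19/64
The surreal number with sign expansion -++-++- is -19/64.

-19/64


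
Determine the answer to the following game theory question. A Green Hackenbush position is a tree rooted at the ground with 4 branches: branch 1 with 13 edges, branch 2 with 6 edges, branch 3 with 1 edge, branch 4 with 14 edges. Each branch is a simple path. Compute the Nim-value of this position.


The tree has 4 branches from the ground vertex.
In Green Hackenbush, the Nim-value of a simple path of length k is k.
Branch 1: length 13, Nim-value = 13
Branch 2: length 6, Nim-value = 6
Branch 3: length 1, Nim-value = 1
Branch 4: length 14, Nim-value = 14
Total Nim-value = XOR of all branch values:
0 XOR 13 = 13
13 XOR 6 = 11
11 XOR 1 = 10
10 XOR 14 = 4
Nim-value of the tree = 4

4


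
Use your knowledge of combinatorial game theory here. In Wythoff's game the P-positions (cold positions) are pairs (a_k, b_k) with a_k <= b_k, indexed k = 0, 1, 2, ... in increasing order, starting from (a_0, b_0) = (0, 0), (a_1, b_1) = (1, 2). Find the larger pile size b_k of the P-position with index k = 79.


By Wythoff's theorem, a_k = floor(k * phi) and b_k = floor(k * phi^2) = a_k + k, where phi = (1 + sqrt(5))/2 is the golden ratio.
phi = (1 + sqrt(5))/2 = 1.618034
phi^2 = phi + 1 = 2.618034
k = 79
k * phi^2 = 79 * 2.618034 = 206.824685
b_79 = floor(k * phi^2) = 206 (check: a_79 + k = 127 + 79 = 206)

206


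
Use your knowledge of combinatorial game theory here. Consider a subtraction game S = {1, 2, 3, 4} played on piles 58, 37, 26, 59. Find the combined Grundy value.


Subtraction set: {1, 2, 3, 4}
For this subtraction set, G(n) = n mod 5 (period = max + 1 = 5).
Pile 1 (size 58): G(58) = 58 mod 5 = 3
Pile 2 (size 37): G(37) = 37 mod 5 = 2
Pile 3 (size 26): G(26) = 26 mod 5 = 1
Pile 4 (size 59): G(59) = 59 mod 5 = 4
Total Grundy value = XOR of all: 3 XOR 2 XOR 1 XOR 4 = 4

4


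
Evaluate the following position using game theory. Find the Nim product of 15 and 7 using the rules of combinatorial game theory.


Nim multiplication is bilinear over XOR: (u XOR v) * w = (u*w) XOR (v*w).
So we split each operand into its bit components and XOR the pairwise Nim products.
15 = 1 + 2 + 4 + 8 (as XOR of powers of 2).
7 = 1 + 2 + 4 (as XOR of powers of 2).
Using the standard Nim-product table on single bits:
  2*2 = 3,   2*4 = 8,   2*8 = 12,
  4*4 = 6,   4*8 = 11,  8*8 = 13,
and  1*x = x (identity), k*l = l*k (commutative).
Pairwise Nim products:
  1 * 1 = 1
  1 * 2 = 2
  1 * 4 = 4
  2 * 1 = 2
  2 * 2 = 3
  2 * 4 = 8
  4 * 1 = 4
  4 * 2 = 8
  4 * 4 = 6
  8 * 1 = 8
  8 * 2 = 12
  8 * 4 = 11
XOR them: 1 XOR 2 XOR 4 XOR 2 XOR 3 XOR 8 XOR 4 XOR 8 XOR 6 XOR 8 XOR 12 XOR 11 = 11.
Result: 15 * 7 = 11 (in Nim).

11


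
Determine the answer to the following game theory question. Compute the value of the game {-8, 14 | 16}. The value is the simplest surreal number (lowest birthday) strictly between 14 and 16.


Left options: {-8, 14}, max = 14
Right options: {16}, min = 16
All options are numbers and max(Left) < min(Right), so by the simplicity theorem the value is the simplest (earliest-born) number strictly between 14 and 16.
The only integer strictly between 14 and 16 is 15.
No non-integer in the interval can be simpler: if x is a non-integer in the interval, then floor(x) or ceil(x) also lies in the interval (the interval contains an integer), and both are proper prefixes of x's sign expansion, i.e. born earlier. So the game value is 15.
Game value = 15

15


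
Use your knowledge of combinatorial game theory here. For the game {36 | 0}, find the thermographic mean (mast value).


Game = {36 | 0}, a switch {a | b} with numbers a > b.
Its thermograph has left wall a - t and right wall b + t, which meet at t = (a - b)/2, where both equal (a + b)/2. So the mast (mean value) is at (a + b)/2.
Mean = (36 + (0))/2 = 36/2 = 18

18


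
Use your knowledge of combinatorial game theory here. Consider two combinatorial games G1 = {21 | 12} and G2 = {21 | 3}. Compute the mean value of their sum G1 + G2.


G1 = {21 | 12}, G2 = {21 | 3}
Each is a switch {a | b} with numbers a > b; its mean value is (a + b)/2, and mean value is additive over game sums: m(G1 + G2) = m(G1) + m(G2).
Mean of G1 = (21 + (12))/2 = 33/2 = 33/2
Mean of G2 = (21 + (3))/2 = 24/2 = 12
Mean of G1 + G2 = 33/2 + 12 = 57/2

57/2


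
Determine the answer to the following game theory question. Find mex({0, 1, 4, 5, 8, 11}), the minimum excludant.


Set = {0, 1, 4, 5, 8, 11}
0 is in the set.
1 is in the set.
2 is NOT in the set. This is the mex.
mex = 2

2


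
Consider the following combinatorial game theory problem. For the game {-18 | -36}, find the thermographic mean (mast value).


Game = {-18 | -36}, a switch {a | b} with numbers a > b.
Its thermograph has left wall a - t and right wall b + t, which meet at t = (a - b)/2, where both equal (a + b)/2. So the mast (mean value) is at (a + b)/2.
Mean = (-18 + (-36))/2 = -54/2 = -27

-27


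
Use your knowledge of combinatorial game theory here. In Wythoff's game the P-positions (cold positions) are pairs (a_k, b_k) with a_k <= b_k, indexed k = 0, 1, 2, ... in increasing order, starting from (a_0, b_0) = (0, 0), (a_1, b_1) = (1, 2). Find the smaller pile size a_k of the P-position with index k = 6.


By Wythoff's theorem, a_k = floor(k * phi) and b_k = floor(k * phi^2) = a_k + k, where phi = (1 + sqrt(5))/2 is the golden ratio.
phi = (1 + sqrt(5))/2 = 1.618034
k = 6
k * phi = 6 * 1.618034 = 9.708204
a_6 = floor(k * phi) = 9

9


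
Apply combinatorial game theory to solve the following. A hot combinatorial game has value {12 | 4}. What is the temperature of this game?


The game is {12 | 4}, a switch {a | b} with numbers a > b.
Cooling {a | b} by t gives {a - t | b + t}, which stops being hot when a - t = b + t, i.e. at t = (a - b)/2. So the temperature of a switch is (a - b)/2.
Temperature = (Left option - Right option) / 2
= (12 - (4)) / 2
= 8 / 2
= 4

4


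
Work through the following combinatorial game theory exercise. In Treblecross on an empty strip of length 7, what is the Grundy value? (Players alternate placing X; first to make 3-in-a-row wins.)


Treblecross: place X on empty cells; 3-in-a-row wins.
Playing within two cells of an existing X lets the opponent win at once, so sensible play treats the cells i-2..i+2 around each X as dead. The player left with no safe cell loses, so this is a normal-play take-away game on strips of safe cells.
Placing X at cell i (0-indexed) of a strip of k safe cells leaves independent strips of sizes max(0, i-2) and max(0, k-i-3). Hence G(k) = mex{ G(max(0,i-2)) XOR G(max(0,k-i-3)) : 0 <= i < k }, with G(0) = 0.
G(1): splits (0,0):0^0=0 -> mex({0}) = 1
G(2): splits (0,0):0^0=0 -> mex({0}) = 1
G(3): splits (0,0):0^0=0 -> mex({0}) = 1
G(4): splits (0,1):0^1=1 (0,0):0^0=0 -> mex({0, 1}) = 2
G(5): splits (0,2):0^1=1 (0,1):0^1=1 (0,0):0^0=0 -> mex({0, 1}) = 2
G(6) = mex({1}) = 0
G(7) = mex({0, 1, 2}) = 3
Therefore G(7) = 3.

3


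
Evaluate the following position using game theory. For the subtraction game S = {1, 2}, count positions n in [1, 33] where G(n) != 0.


Subtraction set S = {1, 2}, so G(n) = n mod 3.
G(n) = 0 when n is a multiple of 3.
Multiples of 3 in [1, 33]: 11
N-positions (nonzero Grundy) = 33 - 11 = 22

22


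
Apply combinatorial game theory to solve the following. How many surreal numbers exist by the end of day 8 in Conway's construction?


Day 0: {|} = 0 is born. Count = 1.
Day n: the number of surreal numbers born by day n is 2^(n+1) - 1.
By day 0: 2^1 - 1 = 1
By day 1: 2^2 - 1 = 3
By day 2: 2^3 - 1 = 7
By day 3: 2^4 - 1 = 15
By day 4: 2^5 - 1 = 31
By day 5: 2^6 - 1 = 63
By day 6: 2^7 - 1 = 127
By day 7: 2^8 - 1 = 255
By day 8: 2^9 - 1 = 511
By day 8: 511 surreal numbers.

511


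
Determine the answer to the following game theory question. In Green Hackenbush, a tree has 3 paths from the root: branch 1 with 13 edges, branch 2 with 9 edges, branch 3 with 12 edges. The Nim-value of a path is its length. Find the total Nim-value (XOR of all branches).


The tree has 3 branches from the ground vertex.
In Green Hackenbush, the Nim-value of a simple path of length k is k.
Branch 1: length 13, Nim-value = 13
Branch 2: length 9, Nim-value = 9
Branch 3: length 12, Nim-value = 12
Total Nim-value = XOR of all branch values:
0 XOR 13 = 13
13 XOR 9 = 4
4 XOR 12 = 8
Nim-value of the tree = 8

8


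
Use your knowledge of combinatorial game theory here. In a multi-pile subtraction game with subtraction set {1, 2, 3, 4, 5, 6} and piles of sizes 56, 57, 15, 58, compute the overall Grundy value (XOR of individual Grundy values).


Subtraction set: {1, 2, 3, 4, 5, 6}
For this subtraction set, G(n) = n mod 7 (period = max + 1 = 7).
Pile 1 (size 56): G(56) = 56 mod 7 = 0
Pile 2 (size 57): G(57) = 57 mod 7 = 1
Pile 3 (size 15): G(15) = 15 mod 7 = 1
Pile 4 (size 58): G(58) = 58 mod 7 = 2
Total Grundy value = XOR of all: 0 XOR 1 XOR 1 XOR 2 = 2

2


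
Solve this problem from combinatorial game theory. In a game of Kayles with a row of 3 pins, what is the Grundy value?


Kayles: a move removes 1 or 2 adjacent pins from a contiguous row.
Removing pins from a row of k leaves two independent rows (a, b) with a + b = k - 1 (one pin) or a + b = k - 2 (two pins); an end removal gives a = 0.
By Sprague-Grundy, G(k) = mex{ G(a) XOR G(b) } over all these splits. G(0) = 0.
G(1): splits (0,0):0^0=0 -> mex({0}) = 1
G(2): splits (0,1):0^1=1 (0,0):0^0=0 -> mex({0, 1}) = 2
G(3): splits (0,2):0^2=2 (1,1):1^1=0 (0,1):0^1=1 -> mex({0, 1, 2}) = 3
Therefore G(3) = 3.

3


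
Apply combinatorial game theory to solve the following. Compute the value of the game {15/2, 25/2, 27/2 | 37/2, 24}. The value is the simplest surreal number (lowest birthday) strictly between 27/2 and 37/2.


Left options: {15/2, 25/2, 27/2}, max = 27/2
Right options: {37/2, 24}, min = 37/2
All options are numbers and max(Left) < min(Right), so by the simplicity theorem the value is the simplest (earliest-born) number strictly between 27/2 and 37/2.
Integers 14 through 18 all lie strictly between 27/2 and 37/2.
Among integers, the simplest (lowest birthday = smallest |n|; 0 is born on day 0, +-n on day n) is 14.
No non-integer in the interval can be simpler: if x is a non-integer in the interval, then floor(x) or ceil(x) also lies in the interval (the interval contains an integer), and both are proper prefixes of x's sign expansion, i.e. born earlier. So the game value is 14.
Game value = 14

14


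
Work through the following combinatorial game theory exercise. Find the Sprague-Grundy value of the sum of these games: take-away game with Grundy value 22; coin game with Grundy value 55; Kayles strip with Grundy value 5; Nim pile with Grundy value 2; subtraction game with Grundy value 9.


By the Sprague-Grundy theorem, the Grundy value of a sum of games is the XOR of individual Grundy values.
take-away game: Grundy value = 22. Running XOR: 0 XOR 22 = 22
coin game: Grundy value = 55. Running XOR: 22 XOR 55 = 33
Kayles strip: Grundy value = 5. Running XOR: 33 XOR 5 = 36
Nim pile: Grundy value = 2. Running XOR: 36 XOR 2 = 38
subtraction game: Grundy value = 9. Running XOR: 38 XOR 9 = 47
The combined Grundy value is 47.

47


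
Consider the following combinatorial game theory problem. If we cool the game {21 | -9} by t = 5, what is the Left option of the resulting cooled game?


Original game: {21 | -9} (a switch {a | b} with a > b).
Cooling by t (for t below the temperature (a - b)/2 = 15) taxes each move by t: {a | b} cooled by t is {a - t | b + t}.
Cooling amount: t = 5
Cooled Left option: 21 - 5 = 16
Cooled Right option: -9 + 5 = -4
Cooled game: {16 | -4}
Left option = 16

16


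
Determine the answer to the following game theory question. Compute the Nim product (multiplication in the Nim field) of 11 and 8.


Nim multiplication is bilinear over XOR: (u XOR v) * w = (u*w) XOR (v*w).
So we split each operand into its bit components and XOR the pairwise Nim products.
11 = 1 + 2 + 8 (as XOR of powers of 2).
8 = 8 (as XOR of powers of 2).
Using the standard Nim-product table on single bits:
  2*2 = 3,   2*4 = 8,   2*8 = 12,
  4*4 = 6,   4*8 = 11,  8*8 = 13,
and  1*x = x (identity), k*l = l*k (commutative).
Pairwise Nim products:
  1 * 8 = 8
  2 * 8 = 12
  8 * 8 = 13
XOR them: 8 XOR 12 XOR 13 = 9.
Result: 11 * 8 = 9 (in Nim).

9


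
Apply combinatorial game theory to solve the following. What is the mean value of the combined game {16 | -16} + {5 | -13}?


G1 = {16 | -16}, G2 = {5 | -13}
Each is a switch {a | b} with numbers a > b; its mean value is (a + b)/2, and mean value is additive over game sums: m(G1 + G2) = m(G1) + m(G2).
Mean of G1 = (16 + (-16))/2 = 0/2 = 0
Mean of G2 = (5 + (-13))/2 = -8/2 = -4
Mean of G1 + G2 = 0 + -4 = -4

-4


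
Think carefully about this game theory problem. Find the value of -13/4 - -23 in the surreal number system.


x = -13/4, y = -23
Converting to common denominator: 4
x = -13/4, y = -92/4
x - y = -13/4 - -23 = 79/4

79/4


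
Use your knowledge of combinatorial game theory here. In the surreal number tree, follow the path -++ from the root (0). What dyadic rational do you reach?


Sign expansion: -++
Rule: track bounds (lo, hi), initially (-inf, +inf). On '+', the current value becomes lo and we move to the simplest number in (value, hi): value + 1 if hi = +inf, otherwise the midpoint (value + hi)/2. On '-', the current value becomes hi and we move to value - 1 if lo = -inf, otherwise the midpoint (lo + value)/2.
Start at 0.
Step 1: sign = -, move left. Bounds: (-inf, 0). Value = -1
Step 2: sign = +, move right. Bounds: (-1, 0). Value = -1/2
Step 3: sign = +, move right. Bounds: (-1/2, 0). Value = -1/4
The surreal number with sign expansion -++ is -1/4.

-1/4


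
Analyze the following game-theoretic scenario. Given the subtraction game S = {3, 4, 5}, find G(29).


The subtraction set is S = {3, 4, 5}.
G(k) = mex{ G(k - s) : s in S, s <= k }. We compute iteratively: G(0) = 0.
G(1) = mex({}) = 0
G(2) = mex({}) = 0
G(3) = mex({0}) = 1
G(4) = mex({0}) = 1
G(5) = mex({0}) = 1
G(6) = mex({0, 1}) = 2
G(7) = mex({0, 1}) = 2
G(8) = mex({1}) = 0
G(9) = mex({1, 2}) = 0
G(10) = mex({1, 2}) = 0
G(11) = mex({0, 2}) = 1
G(12) = mex({0, 2}) = 1
Observe that G(8)..G(12) = 0, 0, 0, 1, 1 repeats G(0)..G(4) = 0, 0, 0, 1, 1.
For k >= max(S) = 5, G(k) is determined by the previous 5 values G(k-5)..G(k-1); a window of 5 consecutive values has recurred shifted by 8, so by induction G(k + 8) = G(k) for all k >= 0: the sequence is periodic from the start with period 8.
One period: G(0..7) = 0, 0, 0, 1, 1, 1, 2, 2.
29 mod 8 = 5, so G(29) = G(5) = 1.

1


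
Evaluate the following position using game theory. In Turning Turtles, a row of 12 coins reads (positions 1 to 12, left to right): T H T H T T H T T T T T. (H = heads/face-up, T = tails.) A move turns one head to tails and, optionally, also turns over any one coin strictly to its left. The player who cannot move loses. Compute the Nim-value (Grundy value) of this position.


Coins: T H T H T T H T T T T T
Key fact: a single head at position k behaves exactly like a Nim heap of size k (turning it to T and optionally flipping a coin at j < k corresponds to moving the heap from k to j, or to 0), and heads combine as a disjunctive sum (two heads at the same place would cancel, matching j XOR j = 0). So the Nim-value is the XOR of the 1-indexed positions of the heads.
Face-up positions (1-indexed): [2, 4, 7]
XOR 0 with 2: 0 XOR 2 = 2
XOR 2 with 4: 2 XOR 4 = 6
XOR 6 with 7: 6 XOR 7 = 1
Nim-value = 1

1


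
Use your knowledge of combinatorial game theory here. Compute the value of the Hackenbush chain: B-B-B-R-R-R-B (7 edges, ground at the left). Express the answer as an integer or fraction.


Edges (from ground): B-B-B-R-R-R-B
By Berlekamp's sign-expansion rule, a Blue-Red Hackenbush stalk has the value of the surreal number whose sign sequence is the edge sequence with B -> + and R -> -.
Sign sequence: +++---+
Trace the sign expansion in the surreal number tree, starting from 0:
Edge 1: B (sign +) -> bounds (0, +inf), value = 1
Edge 2: B (sign +) -> bounds (1, +inf), value = 2
Edge 3: B (sign +) -> bounds (2, +inf), value = 3
Edge 4: R (sign -) -> bounds (2, 3), value = 5/2
Edge 5: R (sign -) -> bounds (2, 5/2), value = 9/4
Edge 6: R (sign -) -> bounds (2, 9/4), value = 17/8
Edge 7: B (sign +) -> bounds (17/8, 9/4), value = 35/16
Game value = 35/16

35/16


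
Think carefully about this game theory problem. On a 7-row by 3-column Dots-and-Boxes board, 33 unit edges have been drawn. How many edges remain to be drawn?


Grid: 7 x 3 boxes, i.e. 8 rows and 4 columns of dots.
Horizontal edges: (rows + 1) * cols = 8 * 3 = 24
Vertical edges: rows * (cols + 1) = 7 * 4 = 28
Total edges: 24 + 28 = 52
Edges drawn: 33
Remaining: 52 - 33 = 19

19


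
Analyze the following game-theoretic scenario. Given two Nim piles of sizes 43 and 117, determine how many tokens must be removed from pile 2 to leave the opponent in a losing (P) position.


Piles: 43 and 117
Current XOR: 43 XOR 117 = 94 (non-zero, so this is an N-position).
To make the XOR zero, we need to find a move that balances the piles.
For pile 2 (size 117): target = 117 XOR 94 = 43
We reduce pile 2 from 117 to 43.
Tokens removed: 117 - 43 = 74
Verification: 43 XOR 43 = 0

74


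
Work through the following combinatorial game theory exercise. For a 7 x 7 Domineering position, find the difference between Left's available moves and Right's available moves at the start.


Board is 7 x 7 (rows x cols).
Left (vertical) placements: (rows-1) * cols = 6 * 7 = 42
Right (horizontal) placements: rows * (cols-1) = 7 * 6 = 42
Advantage = Left - Right = 42 - 42 = 0

0


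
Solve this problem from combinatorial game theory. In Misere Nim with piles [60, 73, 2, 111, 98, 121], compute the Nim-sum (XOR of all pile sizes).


We need the XOR (exclusive or) of all pile sizes.
After XOR-ing pile 1 (size 60): 0 XOR 60 = 60
After XOR-ing pile 2 (size 73): 60 XOR 73 = 117
After XOR-ing pile 3 (size 2): 117 XOR 2 = 119
After XOR-ing pile 4 (size 111): 119 XOR 111 = 24
After XOR-ing pile 5 (size 98): 24 XOR 98 = 122
After XOR-ing pile 6 (size 121): 122 XOR 121 = 3
The Nim-value of this position is 3.

3


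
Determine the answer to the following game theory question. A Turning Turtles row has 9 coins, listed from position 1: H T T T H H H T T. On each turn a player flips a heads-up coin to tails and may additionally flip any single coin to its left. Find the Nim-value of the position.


Coins: H T T T H H H T T
Key fact: a single head at position k behaves exactly like a Nim heap of size k (turning it to T and optionally flipping a coin at j < k corresponds to moving the heap from k to j, or to 0), and heads combine as a disjunctive sum (two heads at the same place would cancel, matching j XOR j = 0). So the Nim-value is the XOR of the 1-indexed positions of the heads.
Face-up positions (1-indexed): [1, 5, 6, 7]
XOR 0 with 1: 0 XOR 1 = 1
XOR 1 with 5: 1 XOR 5 = 4
XOR 4 with 6: 4 XOR 6 = 2
XOR 2 with 7: 2 XOR 7 = 5
Nim-value = 5

5


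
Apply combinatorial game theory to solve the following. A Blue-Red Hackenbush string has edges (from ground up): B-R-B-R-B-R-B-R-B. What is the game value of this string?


Edges (from ground): B-R-B-R-B-R-B-R-B
By Berlekamp's sign-expansion rule, a Blue-Red Hackenbush stalk has the value of the surreal number whose sign sequence is the edge sequence with B -> + and R -> -.
Sign sequence: +-+-+-+-+
Trace the sign expansion in the surreal number tree, starting from 0:
Edge 1: B (sign +) -> bounds (0, +inf), value = 1
Edge 2: R (sign -) -> bounds (0, 1), value = 1/2
Edge 3: B (sign +) -> bounds (1/2, 1), value = 3/4
Edge 4: R (sign -) -> bounds (1/2, 3/4), value = 5/8
Edge 5: B (sign +) -> bounds (5/8, 3/4), value = 11/16
Edge 6: R (sign -) -> bounds (5/8, 11/16), value = 21/32
Edge 7: B (sign +) -> bounds (21/32, 11/16), value = 43/64
Edge 8: R (sign -) -> bounds (21/32, 43/64), value = 85/128
Edge 9: B (sign +) -> bounds (85/128, 43/64), value = 171/256
Game value = 171/256

171/256


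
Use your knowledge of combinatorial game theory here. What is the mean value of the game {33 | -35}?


Game = {33 | -35}, a switch {a | b} with numbers a > b.
Its thermograph has left wall a - t and right wall b + t, which meet at t = (a - b)/2, where both equal (a + b)/2. So the mast (mean value) is at (a + b)/2.
Mean = (33 + (-35))/2 = -2/2 = -1

-1


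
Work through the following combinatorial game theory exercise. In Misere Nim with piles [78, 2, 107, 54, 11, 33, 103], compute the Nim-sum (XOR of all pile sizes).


We need the XOR (exclusive or) of all pile sizes.
After XOR-ing pile 1 (size 78): 0 XOR 78 = 78
After XOR-ing pile 2 (size 2): 78 XOR 2 = 76
After XOR-ing pile 3 (size 107): 76 XOR 107 = 39
After XOR-ing pile 4 (size 54): 39 XOR 54 = 17
After XOR-ing pile 5 (size 11): 17 XOR 11 = 26
After XOR-ing pile 6 (size 33): 26 XOR 33 = 59
After XOR-ing pile 7 (size 103): 59 XOR 103 = 92
The Nim-value of this position is 92.

92


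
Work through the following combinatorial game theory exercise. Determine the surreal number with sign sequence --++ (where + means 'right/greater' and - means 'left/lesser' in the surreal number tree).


Sign expansion: --++
Rule: track bounds (lo, hi), initially (-inf, +inf). On '+', the current value becomes lo and we move to the simplest number in (value, hi): value + 1 if hi = +inf, otherwise the midpoint (value + hi)/2. On '-', the current value becomes hi and we move to value - 1 if lo = -inf, otherwise the midpoint (lo + value)/2.
Start at 0.
Step 1: sign = -, move left. Bounds: (-inf, 0). Value = -1
Step 2: sign = -, move left. Bounds: (-inf, -1). Value = -2
Step 3: sign = +, move right. Bounds: (-2, -1). Value = -3/2
Step 4: sign = +, move right. Bounds: (-3/2, -1). Value = -5/4
The surreal number with sign expansion --++ is -5/4.

-5/4


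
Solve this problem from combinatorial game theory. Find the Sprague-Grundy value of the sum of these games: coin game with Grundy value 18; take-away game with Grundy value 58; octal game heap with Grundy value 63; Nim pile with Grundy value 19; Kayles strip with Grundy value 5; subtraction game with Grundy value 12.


By the Sprague-Grundy theorem, the Grundy value of a sum of games is the XOR of individual Grundy values.
coin game: Grundy value = 18. Running XOR: 0 XOR 18 = 18
take-away game: Grundy value = 58. Running XOR: 18 XOR 58 = 40
octal game heap: Grundy value = 63. Running XOR: 40 XOR 63 = 23
Nim pile: Grundy value = 19. Running XOR: 23 XOR 19 = 4
Kayles strip: Grundy value = 5. Running XOR: 4 XOR 5 = 1
subtraction game: Grundy value = 12. Running XOR: 1 XOR 12 = 13
The combined Grundy value is 13.

13


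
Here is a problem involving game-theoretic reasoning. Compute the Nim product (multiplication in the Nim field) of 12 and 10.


Nim multiplication is bilinear over XOR: (u XOR v) * w = (u*w) XOR (v*w).
So we split each operand into its bit components and XOR the pairwise Nim products.
12 = 4 + 8 (as XOR of powers of 2).
10 = 2 + 8 (as XOR of powers of 2).
Using the standard Nim-product table on single bits:
  2*2 = 3,   2*4 = 8,   2*8 = 12,
  4*4 = 6,   4*8 = 11,  8*8 = 13,
and  1*x = x (identity), k*l = l*k (commutative).
Pairwise Nim products:
  4 * 2 = 8
  4 * 8 = 11
  8 * 2 = 12
  8 * 8 = 13
XOR them: 8 XOR 11 XOR 12 XOR 13 = 2.
Result: 12 * 10 = 2 (in Nim).

2


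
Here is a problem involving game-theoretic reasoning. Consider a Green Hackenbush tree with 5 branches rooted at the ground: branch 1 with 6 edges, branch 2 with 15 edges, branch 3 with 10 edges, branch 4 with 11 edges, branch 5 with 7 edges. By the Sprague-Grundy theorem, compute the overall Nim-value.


The tree has 5 branches from the ground vertex.
In Green Hackenbush, the Nim-value of a simple path of length k is k.
Branch 1: length 6, Nim-value = 6
Branch 2: length 15, Nim-value = 15
Branch 3: length 10, Nim-value = 10
Branch 4: length 11, Nim-value = 11
Branch 5: length 7, Nim-value = 7
Total Nim-value = XOR of all branch values:
0 XOR 6 = 6
6 XOR 15 = 9
9 XOR 10 = 3
3 XOR 11 = 8
8 XOR 7 = 15
Nim-value of the tree = 15

15


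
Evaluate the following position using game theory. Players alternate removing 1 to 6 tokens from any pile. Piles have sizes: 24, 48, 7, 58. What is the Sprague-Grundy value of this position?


Subtraction set: {1, 2, 3, 4, 5, 6}
For this subtraction set, G(n) = n mod 7 (period = max + 1 = 7).
Pile 1 (size 24): G(24) = 24 mod 7 = 3
Pile 2 (size 48): G(48) = 48 mod 7 = 6
Pile 3 (size 7): G(7) = 7 mod 7 = 0
Pile 4 (size 58): G(58) = 58 mod 7 = 2
Total Grundy value = XOR of all: 3 XOR 6 XOR 0 XOR 2 = 7

7


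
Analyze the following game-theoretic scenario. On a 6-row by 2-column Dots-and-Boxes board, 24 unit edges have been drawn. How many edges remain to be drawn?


Grid: 6 x 2 boxes, i.e. 7 rows and 3 columns of dots.
Horizontal edges: (rows + 1) * cols = 7 * 2 = 14
Vertical edges: rows * (cols + 1) = 6 * 3 = 18
Total edges: 14 + 18 = 32
Edges drawn: 24
Remaining: 32 - 24 = 8

8


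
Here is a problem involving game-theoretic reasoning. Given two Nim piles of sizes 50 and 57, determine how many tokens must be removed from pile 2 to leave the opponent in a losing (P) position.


Piles: 50 and 57
Current XOR: 50 XOR 57 = 11 (non-zero, so this is an N-position).
To make the XOR zero, we need to find a move that balances the piles.
For pile 2 (size 57): target = 57 XOR 11 = 50
We reduce pile 2 from 57 to 50.
Tokens removed: 57 - 50 = 7
Verification: 50 XOR 50 = 0

7


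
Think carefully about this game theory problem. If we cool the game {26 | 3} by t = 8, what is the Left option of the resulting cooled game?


Original game: {26 | 3} (a switch {a | b} with a > b).
Cooling by t (for t below the temperature (a - b)/2 = 23/2) taxes each move by t: {a | b} cooled by t is {a - t | b + t}.
Cooling amount: t = 8
Cooled Left option: 26 - 8 = 18
Cooled Right option: 3 + 8 = 11
Cooled game: {18 | 11}
Left option = 18

18


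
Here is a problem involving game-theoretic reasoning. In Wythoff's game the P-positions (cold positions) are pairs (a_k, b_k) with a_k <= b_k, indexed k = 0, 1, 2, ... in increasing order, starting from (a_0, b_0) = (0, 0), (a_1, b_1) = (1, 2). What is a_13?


By Wythoff's theorem, a_k = floor(k * phi) and b_k = floor(k * phi^2) = a_k + k, where phi = (1 + sqrt(5))/2 is the golden ratio.
phi = (1 + sqrt(5))/2 = 1.618034
k = 13
k * phi = 13 * 1.618034 = 21.034442
a_13 = floor(k * phi) = 21

21


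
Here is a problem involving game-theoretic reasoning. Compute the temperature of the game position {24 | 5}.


The game is {24 | 5}, a switch {a | b} with numbers a > b.
Cooling {a | b} by t gives {a - t | b + t}, which stops being hot when a - t = b + t, i.e. at t = (a - b)/2. So the temperature of a switch is (a - b)/2.
Temperature = (Left option - Right option) / 2
= (24 - (5)) / 2
= 19 / 2
= 19/2

19/2


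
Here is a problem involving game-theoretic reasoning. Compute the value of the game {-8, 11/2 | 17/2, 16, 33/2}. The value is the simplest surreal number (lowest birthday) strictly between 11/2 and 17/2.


Left options: {-8, 11/2}, max = 11/2
Right options: {17/2, 16, 33/2}, min = 17/2
All options are numbers and max(Left) < min(Right), so by the simplicity theorem the value is the simplest (earliest-born) number strictly between 11/2 and 17/2.
Integers 6 through 8 all lie strictly between 11/2 and 17/2.
Among integers, the simplest (lowest birthday = smallest |n|; 0 is born on day 0, +-n on day n) is 6.
No non-integer in the interval can be simpler: if x is a non-integer in the interval, then floor(x) or ceil(x) also lies in the interval (the interval contains an integer), and both are proper prefixes of x's sign expansion, i.e. born earlier. So the game value is 6.
Game value = 6

6


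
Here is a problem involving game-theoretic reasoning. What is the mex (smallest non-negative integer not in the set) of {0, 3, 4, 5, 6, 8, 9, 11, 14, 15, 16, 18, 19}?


Set = {0, 3, 4, 5, 6, 8, 9, 11, 14, 15, 16, 18, 19}
0 is in the set.
1 is NOT in the set. This is the mex.
mex = 1

1


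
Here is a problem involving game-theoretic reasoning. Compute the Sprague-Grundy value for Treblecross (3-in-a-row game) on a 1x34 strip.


Treblecross: place X on empty cells; 3-in-a-row wins.
Playing within two cells of an existing X lets the opponent win at once, so sensible play treats the cells i-2..i+2 around each X as dead. The player left with no safe cell loses, so this is a normal-play take-away game on strips of safe cells.
Placing X at cell i (0-indexed) of a strip of k safe cells leaves independent strips of sizes max(0, i-2) and max(0, k-i-3). Hence G(k) = mex{ G(max(0,i-2)) XOR G(max(0,k-i-3)) : 0 <= i < k }, with G(0) = 0.
G(1): splits (0,0):0^0=0 -> mex({0}) = 1
G(2): splits (0,0):0^0=0 -> mex({0}) = 1
G(3): splits (0,0):0^0=0 -> mex({0}) = 1
G(4): splits (0,1):0^1=1 (0,0):0^0=0 -> mex({0, 1}) = 2
G(5): splits (0,2):0^1=1 (0,1):0^1=1 (0,0):0^0=0 -> mex({0, 1}) = 2
G(6) = mex({1}) = 0
G(7) = mex({0, 1, 2}) = 3
G(8) = mex({0, 1, 2}) = 3
G(9) = mex({0, 2}) = 1
G(10) = mex({0, 2, 3}) = 1
G(11) = mex({0, 3}) = 1
G(12) = mex({1, 3}) = 0
G(13) = mex({0, 1, 2, 3}) = 4
G(14) = mex({0, 1, 2}) = 3
G(15) = mex({0, 1, 2}) = 3
G(16) = mex({0, 1, 2, 4}) = 3
G(17) = mex({0, 1, 3, 4}) = 2
G(18) = mex({0, 1, 3, 4}) = 2
G(19) = mex({0, 1, 3, 5}) = 2
G(20) = mex({0, 1, 2, 3, 5}) = 4
G(21) = mex({0, 1, 2, 3, 5}) = 4
G(22) = mex({1, 2, 6}) = 0
G(23) = mex({0, 1, 2, 3, 4, 6}) = 5
G(24) = mex({0, 1, 2, 3, 4}) = 5
G(25) = mex({0, 1, 3, 4, 7}) = 2
G(26) = mex({0, 1, 3, 4, 5, 7}) = 2
G(27) = mex({0, 1, 3, 5}) = 2
G(28) = mex({0, 1, 2, 5}) = 3
G(29) = mex({0, 1, 2, 4, 5, 6}) = 3
G(30) = mex({1, 2, 4, 6}) = 0
G(31) = mex({0, 1, 2, 3, 4, 6}) = 5
G(32) = mex({1, 2, 3, 4, 7}) = 0
G(33) = mex({0, 3, 7}) = 1
G(34) = mex({0, 2, 3, 5, 7}) = 1
Therefore G(34) = 1.

1
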